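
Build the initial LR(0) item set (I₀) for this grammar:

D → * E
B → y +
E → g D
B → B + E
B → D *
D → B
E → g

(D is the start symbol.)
First, augment the grammar with D' → D
I₀ = CLOSURE({ [D' → . D] }):
  [D' → . D] has the dot before D: add [D → . * E], [D → . B]
  [D → . B] has the dot before B: add [B → . y +], [B → . B + E], [B → . D *]
No further items can be added.

I₀ = { [B → . B + E], [B → . D *], [B → . y +], [D → . * E], [D → . B], [D' → . D] }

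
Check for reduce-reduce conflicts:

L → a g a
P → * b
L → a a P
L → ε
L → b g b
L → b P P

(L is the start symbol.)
No reduce-reduce conflicts

Augment with L' → L and build the canonical LR(0) collection (I0 = CLOSURE({[L' → . L]}), then GOTO on every symbol after a dot until no new states appear). It has 14 states:
  I0: { [L → . a a P], [L → . a g a], [L → . b P P], [L → . b g b], [L → .], [L' → . L] }  — shift, reduce
  I1: { [L' → L .] }  — accept
  I2: { [L → a . a P], [L → a . g a] }  — shift
  I3: { [L → b . P P], [L → b . g b], [P → . * b] }  — shift
  I4: { [P → * . b] }  — shift
  I5: { [L → b P . P], [P → . * b] }  — shift
  I6: { [L → b g . b] }  — shift
  I7: { [L → b g b .] }  — reduce
  I8: { [L → b P P .] }  — reduce
  I9: { [P → * b .] }  — reduce
  I10: { [L → a a . P], [P → . * b] }  — shift
  I11: { [L → a g . a] }  — shift
  I12: { [L → a g a .] }  — reduce
  I13: { [L → a a P .] }  — reduce

No state contains more than one complete item.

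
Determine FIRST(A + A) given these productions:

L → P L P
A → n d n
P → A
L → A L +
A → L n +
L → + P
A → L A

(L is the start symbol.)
FIRST sets of the non-terminals involved (from the grammar, by fixed-point iteration):
  FIRST(A) = { '+', 'n' }

To compute FIRST(A + A), process the symbols left to right:
Symbol A is a non-terminal. Add FIRST(A) \ {ε} = { '+', 'n' }
A is not nullable (ε ∉ FIRST(A)), so stop here.
FIRST(A + A) = { '+', 'n' }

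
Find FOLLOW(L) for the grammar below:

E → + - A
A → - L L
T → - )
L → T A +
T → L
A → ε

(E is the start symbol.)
{ $, '+', '-' }

In A → - L L: L is followed by L, add FIRST(L) \ {ε} = { '-' }
In A → - L L: L is at the end, add FOLLOW(A)
In T → L: L is at the end, add FOLLOW(T)

The FOLLOW sets referred to above (computed the same way, to a fixed point):
  FOLLOW(A) = { $, '+' }
  FOLLOW(T) = { '+', '-' }

Taking the union: FOLLOW(L) = { $, '+', '-' }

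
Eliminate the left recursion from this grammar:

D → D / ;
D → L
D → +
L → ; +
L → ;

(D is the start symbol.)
D → L D'
D → + D'
D' → / ; D'
D' → ε
L → ; +
L → ;

D is directly left-recursive. The standard transformation for
  A → A α₁ | ... | A α_m | β₁ | ... | β_n
is
  A  → β₁ A' | ... | β_n A'
  A' → α₁ A' | ... | α_m A' | ε

D → L becomes D → L D'
D → + becomes D → + D'
D → D / ; becomes D' → / ; D'
Add D' → ε

Productions for other non-terminals are unchanged:
  L → ; +
  L → ;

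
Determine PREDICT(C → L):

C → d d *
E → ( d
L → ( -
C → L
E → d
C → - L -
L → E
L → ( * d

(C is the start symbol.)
PREDICT(C → L) = (FIRST(RHS) \ {ε}) ∪ (FOLLOW(C) if ε ∈ FIRST(RHS), i.e. RHS ⇒* ε)
FIRST(L) = { '(', 'd' }
FIRST(L) = { '(', 'd' }
ε ∉ FIRST(L), so FOLLOW(C) is not added.
PREDICT(C → L) = { '(', 'd' }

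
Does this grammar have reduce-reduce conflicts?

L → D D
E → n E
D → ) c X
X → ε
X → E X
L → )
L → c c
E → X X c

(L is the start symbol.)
Yes — I10: [D → ) c X .] vs [X → .]; I12: [E → n E .] vs [X → .]; I16: [X → .] vs [X → E X .]

Augment with L' → L and build the canonical LR(0) collection (I0 = CLOSURE({[L' → . L]}), then GOTO on every symbol after a dot until no new states appear). It has 17 states:
  I0: { [D → . ) c X], [L → . )], [L → . D D], [L → . c c], [L' → . L] }  — shift
  I1: { [D → ) . c X], [L → ) .] }  — shift, reduce
  I2: { [D → . ) c X], [L → D . D] }  — shift
  I3: { [L' → L .] }  — accept
  I4: { [L → c . c] }  — shift
  I5: { [L → c c .] }  — reduce
  I6: { [D → ) . c X] }  — shift
  I7: { [L → D D .] }  — reduce
  I8: { [D → ) c . X], [E → . X X c], [E → . n E], [X → . E X], [X → .] }  — shift, reduce
  I9: { [E → . X X c], [E → . n E], [X → . E X], [X → .], [X → E . X] }  — shift, reduce
  I10: { [D → ) c X .], [E → . X X c], [E → . n E], [E → X . X c], [X → . E X], [X → .] }  — shift, 2 reduces
  I11: { [E → . X X c], [E → . n E], [E → n . E], [X → . E X], [X → .] }  — shift, reduce
  I12: { [E → . X X c], [E → . n E], [E → n E .], [X → . E X], [X → .], [X → E . X] }  — shift, 2 reduces
  I13: { [E → . X X c], [E → . n E], [E → X . X c], [X → . E X], [X → .] }  — shift, reduce
  I14: { [E → . X X c], [E → . n E], [E → X . X c], [E → X X . c], [X → . E X], [X → .] }  — shift, reduce
  I15: { [E → X X c .] }  — reduce
  I16: { [E → . X X c], [E → . n E], [E → X . X c], [X → . E X], [X → .], [X → E X .] }  — shift, 2 reduces

I10 contains complete items [D → ) c X .], [X → .] — reduce-reduce conflict.
I12 contains complete items [E → n E .], [X → .] — reduce-reduce conflict.
I16 contains complete items [X → .], [X → E X .] — reduce-reduce conflict.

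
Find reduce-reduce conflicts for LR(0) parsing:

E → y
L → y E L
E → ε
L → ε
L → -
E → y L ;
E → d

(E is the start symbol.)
Yes — I3: [E → y .] vs [L → .]

Augment with E' → E and build the canonical LR(0) collection (I0 = CLOSURE({[E' → . E]}), then GOTO on every symbol after a dot until no new states appear). It has 10 states:
  I0: { [E → . d], [E → . y L ;], [E → . y], [E → .], [E' → . E] }  — shift, reduce
  I1: { [E' → E .] }  — accept
  I2: { [E → d .] }  — reduce
  I3: { [E → y . L ;], [E → y .], [L → . -], [L → . y E L], [L → .] }  — shift, 2 reduces
  I4: { [L → - .] }  — reduce
  I5: { [E → y L . ;] }  — shift
  I6: { [E → . d], [E → . y L ;], [E → . y], [E → .], [L → y . E L] }  — shift, reduce
  I7: { [L → . -], [L → . y E L], [L → .], [L → y E . L] }  — shift, reduce
  I8: { [L → y E L .] }  — reduce
  I9: { [E → y L ; .] }  — reduce

I3 contains complete items [E → y .], [L → .] — reduce-reduce conflict.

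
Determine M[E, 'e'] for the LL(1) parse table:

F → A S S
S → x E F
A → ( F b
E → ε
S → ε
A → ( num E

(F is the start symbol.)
To find M[E, 'e'], we find productions for E where 'e' is in the predict set (PREDICT(N → α) = (FIRST(α) \ {ε}) ∪ (FOLLOW(N) if α ⇒* ε)).

Relevant sets:
  FOLLOW(E) = { $, '(', 'b', 'x' }

E → ε: PREDICT = { $, '(', 'b', 'x' }

M[E, 'e'] is empty (no production applies)

Answer: Empty (error entry)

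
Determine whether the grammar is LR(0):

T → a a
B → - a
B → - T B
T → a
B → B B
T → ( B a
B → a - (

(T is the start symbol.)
Augment with T' → T and build the canonical LR(0) collection (I0 = CLOSURE({[T' → . T]}), then GOTO on every symbol after a dot until no new states appear). It has 15 states:
  I0: { [T → . ( B a], [T → . a a], [T → . a], [T' → . T] }  — shift
  I1: { [B → . - T B], [B → . - a], [B → . B B], [B → . a - (], [T → ( . B a] }  — shift
  I2: { [T' → T .] }  — accept
  I3: { [T → a . a], [T → a .] }  — shift, reduce
  I4: { [T → a a .] }  — reduce
  I5: { [B → - . T B], [B → - . a], [T → . ( B a], [T → . a a], [T → . a] }  — shift
  I6: { [B → . - T B], [B → . - a], [B → . B B], [B → . a - (], [B → B . B], [T → ( B . a] }  — shift
  I7: { [B → a . - (] }  — shift
  I8: { [B → a - . (] }  — shift
  I9: { [B → a - ( .] }  — reduce
  I10: { [B → . - T B], [B → . - a], [B → . B B], [B → . a - (], [B → B . B], [B → B B .] }  — shift, reduce
  I11: { [B → a . - (], [T → ( B a .] }  — shift, reduce
  I12: { [B → - T . B], [B → . - T B], [B → . - a], [B → . B B], [B → . a - (] }  — shift
  I13: { [B → - a .], [T → a . a], [T → a .] }  — shift, 2 reduces
  I14: { [B → - T B .], [B → . - T B], [B → . - a], [B → . B B], [B → . a - (], [B → B . B] }  — shift, reduce

Conflict in state I3:
  Shift-reduce conflict between [T → a .] and [T → a . a]
So the grammar is NOT LR(0).

Answer: No. Shift-reduce conflict between [T → a .] and [T → a . a]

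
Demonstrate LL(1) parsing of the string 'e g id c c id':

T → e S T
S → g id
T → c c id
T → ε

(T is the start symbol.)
Stack is shown with the top on the left.

Stack     Input            Action
---------------------------------
T $       e g id c c id $  output T → e S T
e S T $   e g id c c id $  match 'e'
S T $     g id c c id $    output S → g id
g id T $  g id c c id $    match 'g'
id T $    id c c id $      match 'id'
T $       c c id $         output T → c c id
c c id $  c c id $         match 'c'
c id $    c id $           match 'c'
id $      id $             match 'id'
$         $                accept

The string is accepted.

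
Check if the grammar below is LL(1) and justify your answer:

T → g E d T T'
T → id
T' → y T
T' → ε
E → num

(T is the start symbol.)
A grammar is LL(1) if for each non-terminal N with multiple productions, the predict sets of those productions are pairwise disjoint, where PREDICT(N → α) = (FIRST(α) \ {ε}) ∪ (FOLLOW(N) if α ⇒* ε).

Relevant sets:
  FOLLOW(T') = { $, 'y' }

For T:
  PREDICT(T → g E d T T') = { 'g' }
  PREDICT(T → id) = { 'id' }
For T':
  PREDICT(T' → y T) = { 'y' }
  PREDICT(T' → ε) = { $, 'y' }
E has a single production, so nothing to check there.

Conflict found: Predict set conflict for T': { 'y' }
The grammar is NOT LL(1).

Answer: No. Predict set conflict for T': { 'y' }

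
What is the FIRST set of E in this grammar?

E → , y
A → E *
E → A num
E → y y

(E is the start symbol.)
FIRST sets of the other non-terminals involved (by the same procedure, iterated to a fixed point):
  FIRST(A) = { ',', 'y' }

From E → , y:
  - ',' is a terminal: add ',' and stop
From E → A num:
  - A is a non-terminal: add FIRST(A) \ {ε} = { ',', 'y' }
    A is not nullable, so stop
From E → y y:
  - y is a terminal: add 'y' and stop

Collecting: FIRST(E) = { ',', 'y' }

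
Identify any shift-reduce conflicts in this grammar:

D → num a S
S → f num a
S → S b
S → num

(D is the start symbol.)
Yes — I4: [D → num a S .] vs [S → S . b]

A shift-reduce conflict occurs when an LR(0) state has both:
  - a complete (reduce) item [A → α .] (dot at the end), and
  - a shift item [B → β . c γ] (dot before a terminal).

Augment with D' → D and build the canonical LR(0) collection (I0 = CLOSURE({[D' → . D]}), then GOTO on every symbol after a dot until no new states appear). It has 10 states:
  I0: { [D → . num a S], [D' → . D] }  — shift
  I1: { [D' → D .] }  — accept
  I2: { [D → num . a S] }  — shift
  I3: { [D → num a . S], [S → . S b], [S → . f num a], [S → . num] }  — shift
  I4: { [D → num a S .], [S → S . b] }  — shift, reduce
  I5: { [S → f . num a] }  — shift
  I6: { [S → num .] }  — reduce
  I7: { [S → f num . a] }  — shift
  I8: { [S → f num a .] }  — reduce
  I9: { [S → S b .] }  — reduce

I4 contains reduce item [D → num a S .] and shift item [S → S . b] — shift-reduce conflict.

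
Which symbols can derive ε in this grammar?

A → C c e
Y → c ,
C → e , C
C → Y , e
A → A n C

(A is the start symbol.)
None

There are no ε-productions, so no non-terminal can derive ε.
No non-terminals are nullable.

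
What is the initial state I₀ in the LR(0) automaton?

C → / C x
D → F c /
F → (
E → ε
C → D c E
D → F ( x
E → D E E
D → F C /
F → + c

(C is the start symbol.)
{ [C → . / C x], [C → . D c E], [C' → . C], [D → . F ( x], [D → . F C /], [D → . F c /], [F → . (], [F → . + c] }

First, augment the grammar with C' → C
I₀ = CLOSURE({ [C' → . C] }):
  [C' → . C] has the dot before C: add [C → . / C x], [C → . D c E]
  [C → . D c E] has the dot before D: add [D → . F c /], [D → . F ( x], [D → . F C /]
  [D → . F c /] has the dot before F: add [F → . (], [F → . + c]
No further items can be added.

I₀ = { [C → . / C x], [C → . D c E], [C' → . C], [D → . F ( x], [D → . F C /], [D → . F c /], [F → . (], [F → . + c] }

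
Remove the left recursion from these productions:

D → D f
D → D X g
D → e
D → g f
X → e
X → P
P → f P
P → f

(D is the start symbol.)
D → e D'
D → g f D'
D' → f D'
D' → X g D'
D' → ε
X → e
X → P
P → f P
P → f

D is directly left-recursive. The standard transformation for
  A → A α₁ | ... | A α_m | β₁ | ... | β_n
is
  A  → β₁ A' | ... | β_n A'
  A' → α₁ A' | ... | α_m A' | ε

D → e becomes D → e D'
D → g f becomes D → g f D'
D → D f becomes D' → f D'
D → D X g becomes D' → X g D'
Add D' → ε

Productions for other non-terminals are unchanged:
  X → e
  X → P
  P → f P
  P → f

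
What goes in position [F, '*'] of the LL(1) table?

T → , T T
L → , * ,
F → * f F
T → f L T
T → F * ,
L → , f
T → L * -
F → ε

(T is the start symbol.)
To find M[F, '*'], we find productions for F where '*' is in the predict set (PREDICT(N → α) = (FIRST(α) \ {ε}) ∪ (FOLLOW(N) if α ⇒* ε)).

Relevant sets:
  FOLLOW(F) = { '*' }

F → * f F: PREDICT = { '*' }
  '*' is in predict set, so this production goes in M[F, '*']
F → ε: PREDICT = { '*' }
  '*' is in predict set, so this production goes in M[F, '*']

M[F, '*'] = F → * f F, F → ε  (a multiply-defined cell — the grammar is not LL(1))

Answer: F → * f F, F → ε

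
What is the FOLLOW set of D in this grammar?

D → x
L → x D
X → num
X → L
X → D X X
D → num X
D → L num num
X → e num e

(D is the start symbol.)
D is the start symbol, so $ ∈ FOLLOW(D).
In L → x D: D is at the end, add FOLLOW(L)
In X → D X X: D is followed by X X, add FIRST(X X) \ {ε} = { 'e', 'num', 'x' }

The FOLLOW sets referred to above (computed the same way, to a fixed point):
  FOLLOW(L) = { $, 'e', 'num', 'x' }

Taking the union: FOLLOW(D) = { $, 'e', 'num', 'x' }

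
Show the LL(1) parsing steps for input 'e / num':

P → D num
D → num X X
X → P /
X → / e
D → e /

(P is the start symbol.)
LL(1) parsing maintains a stack (initially the start symbol over $) and the input. At each step: if the stack top is a terminal, match it against the current input token; if it is a non-terminal N, replace it with the RHS of M[N, lookahead] (the unique production whose predict set contains the lookahead).

Stack is shown with the top on the left.

Stack      Input      Action
----------------------------
P $        e / num $  output P → D num
D num $    e / num $  output D → e /
e / num $  e / num $  match 'e'
/ num $    / num $    match '/'
num $      num $      match 'num'
$          $          accept

The string is accepted.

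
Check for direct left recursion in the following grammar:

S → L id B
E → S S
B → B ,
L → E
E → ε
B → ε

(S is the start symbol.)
Direct left recursion occurs when N → N α for some non-terminal N (the right-hand side begins with the left-hand side itself).

S → L id B: starts with L
E → S S: starts with S
B → B ,: LEFT RECURSIVE (starts with B)
L → E: starts with E
E → ε: starts with ε
B → ε: starts with ε

The grammar has direct left recursion on: B.

Answer: Yes, B is left-recursive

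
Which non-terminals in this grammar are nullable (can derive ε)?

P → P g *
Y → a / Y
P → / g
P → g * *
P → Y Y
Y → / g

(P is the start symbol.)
There are no ε-productions, so no non-terminal can derive ε.
No non-terminals are nullable.

Answer: None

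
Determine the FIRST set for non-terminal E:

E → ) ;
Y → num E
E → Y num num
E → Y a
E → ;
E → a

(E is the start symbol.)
{ ')', ';', 'a', 'num' }

FIRST sets of the other non-terminals involved (by the same procedure, iterated to a fixed point):
  FIRST(Y) = { 'num' }

From E → ) ;:
  - ')' is a terminal: add ')' and stop
From E → Y num num:
  - Y is a non-terminal: add FIRST(Y) \ {ε} = { 'num' }
    Y is not nullable, so stop
From E → Y a:
  - Y is a non-terminal: add FIRST(Y) \ {ε} = { 'num' }
    Y is not nullable, so stop
From E → ;:
  - ';' is a terminal: add ';' and stop
From E → a:
  - a is a terminal: add 'a' and stop

Collecting: FIRST(E) = { ')', ';', 'a', 'num' }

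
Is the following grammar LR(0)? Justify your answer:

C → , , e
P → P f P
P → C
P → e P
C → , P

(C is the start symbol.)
A grammar is LR(0) if no state in the canonical LR(0) collection has:
  - both a shift item (dot before a terminal) and a complete item (shift-reduce conflict), or
  - two or more complete items (reduce-reduce conflict; the accept item [C' → C .] counts as a complete item here).

Augment with C' → C and build the canonical LR(0) collection (I0 = CLOSURE({[C' → . C]}), then GOTO on every symbol after a dot until no new states appear). It has 11 states:
  I0: { [C → . , , e], [C → . , P], [C' → . C] }  — shift
  I1: { [C → , . , e], [C → , . P], [C → . , , e], [C → . , P], [P → . C], [P → . P f P], [P → . e P] }  — shift
  I2: { [C' → C .] }  — accept
  I3: { [C → , , . e], [C → , . , e], [C → , . P], [C → . , , e], [C → . , P], [P → . C], [P → . P f P], [P → . e P] }  — shift
  I4: { [P → C .] }  — reduce
  I5: { [C → , P .], [P → P . f P] }  — shift, reduce
  I6: { [C → . , , e], [C → . , P], [P → . C], [P → . P f P], [P → . e P], [P → e . P] }  — shift
  I7: { [P → P . f P], [P → e P .] }  — shift, reduce
  I8: { [C → . , , e], [C → . , P], [P → . C], [P → . P f P], [P → . e P], [P → P f . P] }  — shift
  I9: { [P → P . f P], [P → P f P .] }  — shift, reduce
  I10: { [C → , , e .], [C → . , , e], [C → . , P], [P → . C], [P → . P f P], [P → . e P], [P → e . P] }  — shift, reduce

Conflict in state I5:
  Shift-reduce conflict between [C → , P .] and [P → P . f P]
So the grammar is NOT LR(0).

Answer: No. Shift-reduce conflict between [C → , P .] and [P → P . f P]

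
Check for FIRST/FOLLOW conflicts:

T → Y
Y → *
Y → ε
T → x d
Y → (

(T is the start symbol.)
No FIRST/FOLLOW conflicts.

A FIRST/FOLLOW conflict occurs when a non-terminal N has a nullable alternative N → β (β ⇒* ε) and another alternative N → α with FIRST(α) ∩ FOLLOW(N) ≠ ∅: on such a lookahead the parser cannot decide between expanding α and letting N vanish via β.

Nullable non-terminals: T, Y.
FIRST sets used below: FIRST(Y) = { '(', '*', ε }

T: nullable alternative(s) T → Y; FOLLOW(T) = { $ }
  T → Y: FIRST \ {ε} = { '(', '*' } — this is the only nullable alternative, skip
  T → x d: FIRST \ {ε} = { 'x' } — disjoint from FOLLOW(T)

Y: nullable alternative(s) Y → ε; FOLLOW(Y) = { $ }
  Y → *: FIRST \ {ε} = { '*' } — disjoint from FOLLOW(Y)
  Y → ε: FIRST \ {ε} = { } — this is the only nullable alternative, skip
  Y → (: FIRST \ {ε} = { '(' } — disjoint from FOLLOW(Y)

No FIRST/FOLLOW conflicts found.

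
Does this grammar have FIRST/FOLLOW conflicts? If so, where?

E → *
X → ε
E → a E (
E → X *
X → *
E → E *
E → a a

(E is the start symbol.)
A FIRST/FOLLOW conflict occurs when a non-terminal N has a nullable alternative N → β (β ⇒* ε) and another alternative N → α with FIRST(α) ∩ FOLLOW(N) ≠ ∅: on such a lookahead the parser cannot decide between expanding α and letting N vanish via β.

Nullable non-terminals: X.

X: nullable alternative(s) X → ε; FOLLOW(X) = { '*' }
  X → ε: FIRST \ {ε} = { } — this is the only nullable alternative, skip
  X → *: FIRST \ {ε} = { '*' } — overlaps FOLLOW(X) on { '*' }: CONFLICT

E has no nullable alternative, so no FIRST/FOLLOW check is needed there.

So the grammar has 1 FIRST/FOLLOW conflict (marked CONFLICT above).

Answer: Yes. X → '*' with FOLLOW(X) on { '*' }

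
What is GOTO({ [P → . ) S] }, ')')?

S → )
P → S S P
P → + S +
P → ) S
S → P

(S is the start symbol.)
GOTO(I, ')') = CLOSURE({ [A → αX.β] : [A → α.Xβ] ∈ I, X = ')' })

Items with dot before ')', with the dot advanced:
  [P → . ) S] → [P → ) . S]
Closure of the advanced items:
  [P → ) . S] has the dot before S: add [S → . )], [S → . P]
  [S → . P] has the dot before P: add [P → . S S P], [P → . + S +], [P → . ) S]

GOTO = { [P → ) . S], [P → . ) S], [P → . + S +], [P → . S S P], [S → . )], [S → . P] }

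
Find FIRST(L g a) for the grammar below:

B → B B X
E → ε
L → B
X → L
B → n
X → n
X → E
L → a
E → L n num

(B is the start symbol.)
{ 'a', 'n' }

FIRST sets of the non-terminals involved (from the grammar, by fixed-point iteration):
  FIRST(L) = { 'a', 'n' }

To compute FIRST(L g a), process the symbols left to right:
Symbol L is a non-terminal. Add FIRST(L) \ {ε} = { 'a', 'n' }
L is not nullable (ε ∉ FIRST(L)), so stop here.
FIRST(L g a) = { 'a', 'n' }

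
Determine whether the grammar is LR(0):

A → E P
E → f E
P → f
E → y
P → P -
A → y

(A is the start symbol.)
Augment with A' → A and build the canonical LR(0) collection (I0 = CLOSURE({[A' → . A]}), then GOTO on every symbol after a dot until no new states appear). It has 10 states:
  I0: { [A → . E P], [A → . y], [A' → . A], [E → . f E], [E → . y] }  — shift
  I1: { [A' → A .] }  — accept
  I2: { [A → E . P], [P → . P -], [P → . f] }  — shift
  I3: { [E → . f E], [E → . y], [E → f . E] }  — shift
  I4: { [A → y .], [E → y .] }  — 2 reduces
  I5: { [E → f E .] }  — reduce
  I6: { [E → y .] }  — reduce
  I7: { [A → E P .], [P → P . -] }  — shift, reduce
  I8: { [P → f .] }  — reduce
  I9: { [P → P - .] }  — reduce

Conflict in state I4:
  Reduce-reduce conflict: [A → y .] and [E → y .]
So the grammar is NOT LR(0).

Answer: No. Reduce-reduce conflict: [A → y .] and [E → y .]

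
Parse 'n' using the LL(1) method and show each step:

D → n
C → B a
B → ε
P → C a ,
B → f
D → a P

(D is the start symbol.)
LL(1) parsing maintains a stack (initially the start symbol over $) and the input. At each step: if the stack top is a terminal, match it against the current input token; if it is a non-terminal N, replace it with the RHS of M[N, lookahead] (the unique production whose predict set contains the lookahead).

Stack is shown with the top on the left.

Stack  Input  Action
--------------------
D $    n $    output D → n
n $    n $    match 'n'
$      $      accept

The string is accepted.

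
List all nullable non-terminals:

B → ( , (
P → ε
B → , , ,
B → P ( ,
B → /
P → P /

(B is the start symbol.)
{ 'P' }

A non-terminal is nullable if it can derive ε (the empty string): either it has an ε-production, or it has a production whose right-hand side consists entirely of nullable non-terminals.

ε-productions: P → ε
So P is immediately nullable.
No further non-terminal can be added: every production for the remaining non-terminals contains a terminal or a non-nullable non-terminal.
Nullable = { 'P' }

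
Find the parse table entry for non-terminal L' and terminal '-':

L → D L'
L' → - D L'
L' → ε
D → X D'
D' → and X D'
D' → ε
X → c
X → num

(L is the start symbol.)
L' → - D L'

To find M[L', '-'], we find productions for L' where '-' is in the predict set (PREDICT(N → α) = (FIRST(α) \ {ε}) ∪ (FOLLOW(N) if α ⇒* ε)).

Relevant sets:
  FOLLOW(L') = { $ }

L' → - D L': PREDICT = { '-' }
  '-' is in predict set, so this production goes in M[L', '-']
L' → ε: PREDICT = { $ }

M[L', '-'] = L' → - D L'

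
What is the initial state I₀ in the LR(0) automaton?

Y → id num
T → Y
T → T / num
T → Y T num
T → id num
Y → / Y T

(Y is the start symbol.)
First, augment the grammar with Y' → Y
I₀ = CLOSURE({ [Y' → . Y] }):
  [Y' → . Y] has the dot before Y: add [Y → . id num], [Y → . / Y T]
No further items can be added.

I₀ = { [Y → . / Y T], [Y → . id num], [Y' → . Y] }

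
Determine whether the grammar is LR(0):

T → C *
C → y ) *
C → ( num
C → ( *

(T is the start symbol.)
A grammar is LR(0) if no state in the canonical LR(0) collection has:
  - both a shift item (dot before a terminal) and a complete item (shift-reduce conflict), or
  - two or more complete items (reduce-reduce conflict; the accept item [T' → T .] counts as a complete item here).

Augment with T' → T and build the canonical LR(0) collection (I0 = CLOSURE({[T' → . T]}), then GOTO on every symbol after a dot until no new states appear). It has 10 states:
  I0: { [C → . ( *], [C → . ( num], [C → . y ) *], [T → . C *], [T' → . T] }  — shift
  I1: { [C → ( . *], [C → ( . num] }  — shift
  I2: { [T → C . *] }  — shift
  I3: { [T' → T .] }  — accept
  I4: { [C → y . ) *] }  — shift
  I5: { [C → y ) . *] }  — shift
  I6: { [C → y ) * .] }  — reduce
  I7: { [T → C * .] }  — reduce
  I8: { [C → ( * .] }  — reduce
  I9: { [C → ( num .] }  — reduce

Every state is either a pure shift/goto state or contains exactly one complete item and nothing to shift — no conflicts. The grammar is LR(0).

Answer: Yes, the grammar is LR(0)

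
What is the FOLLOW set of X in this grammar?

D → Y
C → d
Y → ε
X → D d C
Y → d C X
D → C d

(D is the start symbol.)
In Y → d C X: X is at the end, add FOLLOW(Y)

The FOLLOW sets referred to above (computed the same way, to a fixed point):
  FOLLOW(Y) = { $, 'd' }

Taking the union: FOLLOW(X) = { $, 'd' }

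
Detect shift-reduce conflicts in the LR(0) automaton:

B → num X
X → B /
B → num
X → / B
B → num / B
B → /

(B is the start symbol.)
Yes — I3: [B → num .] vs [B → . /]; I4: [B → / .] vs [B → . /]

Augment with B' → B and build the canonical LR(0) collection (I0 = CLOSURE({[B' → . B]}), then GOTO on every symbol after a dot until no new states appear). It has 9 states:
  I0: { [B → . /], [B → . num / B], [B → . num X], [B → . num], [B' → . B] }  — shift
  I1: { [B → / .] }  — reduce
  I2: { [B' → B .] }  — accept
  I3: { [B → . /], [B → . num / B], [B → . num X], [B → . num], [B → num . / B], [B → num . X], [B → num .], [X → . / B], [X → . B /] }  — shift, reduce
  I4: { [B → . /], [B → . num / B], [B → . num X], [B → . num], [B → / .], [B → num / . B], [X → / . B] }  — shift, reduce
  I5: { [X → B . /] }  — shift
  I6: { [B → num X .] }  — reduce
  I7: { [X → B / .] }  — reduce
  I8: { [B → num / B .], [X → / B .] }  — 2 reduces

I3 contains reduce item [B → num .] and shift items [B → . /], [B → . num], [B → . num / B], [B → num . / B], [B → . num X], [X → . / B] — shift-reduce conflict.
I4 contains reduce item [B → / .] and shift items [B → . /], [B → . num], [B → . num / B], [B → . num X] — shift-reduce conflict.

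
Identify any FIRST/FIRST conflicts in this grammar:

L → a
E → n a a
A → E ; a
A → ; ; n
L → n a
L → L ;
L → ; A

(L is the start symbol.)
A FIRST/FIRST conflict occurs when two productions N → α and N → β for the same non-terminal have FIRST(α) ∩ FIRST(β) ≠ ∅ (with ε ∈ FIRST of a nullable right-hand side, so two nullable alternatives also conflict).

FIRST sets of the non-terminals at (or reachable through a nullable prefix from) the front of some alternative:
  FIRST(L) = { ';', 'a', 'n' }
  FIRST(E) = { 'n' }

Productions for L:
  L → a: FIRST = { 'a' }
  L → n a: FIRST = { 'n' }
  L → L ;: FIRST = { ';', 'a', 'n' }
  L → ; A: FIRST = { ';' }
Productions for A:
  A → E ; a: FIRST = { 'n' }
  A → ; ; n: FIRST = { ';' }
E has only one production, so no FIRST/FIRST conflict is possible there.

Conflict for L: L → a and L → L ;
  Overlap: { 'a' }
Conflict for L: L → n a and L → L ;
  Overlap: { 'n' }
Conflict for L: L → L ; and L → ; A
  Overlap: { ';' }

Answer: Yes. L → a / L → L ';' on { 'a' }; L → n a / L → L ';' on { 'n' }; L → L ';' / L → ';' A on { ';' }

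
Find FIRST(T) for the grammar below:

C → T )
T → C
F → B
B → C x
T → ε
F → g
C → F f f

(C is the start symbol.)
FIRST sets of the other non-terminals involved (by the same procedure, iterated to a fixed point):
  FIRST(C) = { ')', 'g' }

From T → C:
  - C is a non-terminal: add FIRST(C) \ {ε} = { ')', 'g' }
    C is not nullable, so stop
From T → ε:
  - ε-production, so ε ∈ FIRST(T)

Collecting: FIRST(T) = { ')', 'g', ε }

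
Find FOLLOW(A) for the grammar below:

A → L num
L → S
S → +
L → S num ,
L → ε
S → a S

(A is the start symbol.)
A is the start symbol, so $ ∈ FOLLOW(A).
A does not occur on any right-hand side.

Taking the union: FOLLOW(A) = { $ }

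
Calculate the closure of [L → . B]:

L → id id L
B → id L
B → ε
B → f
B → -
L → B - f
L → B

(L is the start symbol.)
{ [B → . -], [B → . f], [B → . id L], [B → .], [L → . B] }

Start with: [L → . B]
  [L → . B] has the dot before B: add [B → . id L], [B → .], [B → . f], [B → . -]
No further items can be added.

CLOSURE = { [B → . -], [B → . f], [B → . id L], [B → .], [L → . B] }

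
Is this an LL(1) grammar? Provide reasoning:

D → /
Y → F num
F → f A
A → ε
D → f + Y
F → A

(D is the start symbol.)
Relevant sets:
  FIRST(A) = { ε }
  FOLLOW(F) = { 'num' }

For D:
  PREDICT(D → '/') = { '/' }
  PREDICT(D → f '+' Y) = { 'f' }
For F:
  PREDICT(F → f A) = { 'f' }
  PREDICT(F → A) = { 'num' }
Y, A have a single production, so nothing to check there.

All predict sets are disjoint. The grammar IS LL(1).

Answer: Yes, the grammar is LL(1).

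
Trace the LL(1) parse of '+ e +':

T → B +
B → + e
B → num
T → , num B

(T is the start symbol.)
Stack is shown with the top on the left.

Stack    Input    Action
------------------------
T $      + e + $  output T → B +
B + $    + e + $  output B → + e
+ e + $  + e + $  match '+'
e + $    e + $    match 'e'
+ $      + $      match '+'
$        $        accept

The string is accepted.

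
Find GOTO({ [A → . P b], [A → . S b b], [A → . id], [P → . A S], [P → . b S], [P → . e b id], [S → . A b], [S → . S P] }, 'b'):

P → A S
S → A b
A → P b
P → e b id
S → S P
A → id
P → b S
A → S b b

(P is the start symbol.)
{ [A → . P b], [A → . S b b], [A → . id], [P → . A S], [P → . b S], [P → . e b id], [P → b . S], [S → . A b], [S → . S P] }

GOTO(I, 'b') = CLOSURE({ [A → αX.β] : [A → α.Xβ] ∈ I, X = 'b' })

Items with dot before 'b', with the dot advanced:
  [P → . b S] → [P → b . S]
Closure of the advanced items:
  [P → b . S] has the dot before S: add [S → . A b], [S → . S P]
  [S → . A b] has the dot before A: add [A → . P b], [A → . id], [A → . S b b]
  [A → . P b] has the dot before P: add [P → . A S], [P → . e b id], [P → . b S]

GOTO = { [A → . P b], [A → . S b b], [A → . id], [P → . A S], [P → . b S], [P → . e b id], [P → b . S], [S → . A b], [S → . S P] }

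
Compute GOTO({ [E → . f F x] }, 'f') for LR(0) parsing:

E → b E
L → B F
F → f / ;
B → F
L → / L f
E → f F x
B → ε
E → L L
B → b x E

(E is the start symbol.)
GOTO(I, 'f') = CLOSURE({ [A → αX.β] : [A → α.Xβ] ∈ I, X = 'f' })

Items with dot before 'f', with the dot advanced:
  [E → . f F x] → [E → f . F x]
Closure of the advanced items:
  [E → f . F x] has the dot before F: add [F → . f / ;]

GOTO = { [E → f . F x], [F → . f / ;] }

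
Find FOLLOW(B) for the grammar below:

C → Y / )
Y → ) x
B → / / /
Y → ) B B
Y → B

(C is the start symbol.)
{ '/' }

To compute FOLLOW(B), find every occurrence of B on a right-hand side N → α B β: add FIRST(β) \ {ε}, and if β is empty or nullable also add FOLLOW(N). Iterate to a fixed point.

In Y → ) B B: B is followed by B, add FIRST(B) \ {ε} = { '/' }
In Y → ) B B: B is at the end, add FOLLOW(Y)
In Y → B: B is at the end, add FOLLOW(Y)

The FOLLOW sets referred to above (computed the same way, to a fixed point):
  FOLLOW(Y) = { '/' }

Taking the union: FOLLOW(B) = { '/' }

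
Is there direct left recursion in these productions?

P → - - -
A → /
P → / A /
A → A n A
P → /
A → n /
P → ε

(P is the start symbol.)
Direct left recursion occurs when N → N α for some non-terminal N (the right-hand side begins with the left-hand side itself).

P → - - -: starts with '-'
A → /: starts with '/'
P → / A /: starts with '/'
A → A n A: LEFT RECURSIVE (starts with A)
P → /: starts with '/'
A → n /: starts with n
P → ε: starts with ε

The grammar has direct left recursion on: A.

Answer: Yes, A is left-recursive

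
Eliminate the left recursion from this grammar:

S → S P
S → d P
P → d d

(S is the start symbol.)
S → d P S'
S' → P S'
S' → ε
P → d d

S is directly left-recursive. The standard transformation for
  A → A α₁ | ... | A α_m | β₁ | ... | β_n
is
  A  → β₁ A' | ... | β_n A'
  A' → α₁ A' | ... | α_m A' | ε

S → d P becomes S → d P S'
S → S P becomes S' → P S'
Add S' → ε

Productions for other non-terminals are unchanged:
  P → d d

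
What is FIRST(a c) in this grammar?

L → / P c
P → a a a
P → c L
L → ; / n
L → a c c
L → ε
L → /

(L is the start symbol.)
{ 'a' }

To compute FIRST(a c), process the symbols left to right:
Symbol a is a terminal. Add 'a' and stop.
FIRST(a c) = { 'a' }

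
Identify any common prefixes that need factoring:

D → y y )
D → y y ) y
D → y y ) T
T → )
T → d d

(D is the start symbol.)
Left-factoring is needed when two productions for the same non-terminal
share a common prefix on the right-hand side.

Productions for D:
  D → y y )
  D → y y ) y
  D → y y ) T
Productions for T:
  T → )
  T → d d

Found common prefix 'y y )' in productions for D

Answer: Yes, D has productions with common prefix 'y y )'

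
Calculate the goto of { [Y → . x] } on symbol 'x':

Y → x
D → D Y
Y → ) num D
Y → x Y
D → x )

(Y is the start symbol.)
GOTO(I, 'x') = CLOSURE({ [A → αX.β] : [A → α.Xβ] ∈ I, X = 'x' })

Items with dot before 'x', with the dot advanced:
  [Y → . x] → [Y → x .]
Closure adds nothing (no advanced item has the dot before a non-terminal).

GOTO = { [Y → x .] }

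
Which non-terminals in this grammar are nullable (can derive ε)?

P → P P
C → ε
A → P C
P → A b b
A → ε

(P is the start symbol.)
{ 'A', 'C' }

A non-terminal is nullable if it can derive ε (the empty string): either it has an ε-production, or it has a production whose right-hand side consists entirely of nullable non-terminals.

ε-productions: C → ε, A → ε
So C, A are immediately nullable.
No further non-terminal can be added: every production for the remaining non-terminals contains a terminal or a non-nullable non-terminal.
Nullable = { 'A', 'C' }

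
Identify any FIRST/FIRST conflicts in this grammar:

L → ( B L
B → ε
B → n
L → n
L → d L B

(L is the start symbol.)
No FIRST/FIRST conflicts.

Productions for L:
  L → ( B L: FIRST = { '(' }
  L → n: FIRST = { 'n' }
  L → d L B: FIRST = { 'd' }
Productions for B:
  B → ε: FIRST = { ε }
  B → n: FIRST = { 'n' }

All alternatives of each non-terminal have pairwise disjoint FIRST sets.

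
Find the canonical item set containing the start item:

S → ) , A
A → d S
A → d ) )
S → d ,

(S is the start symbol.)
{ [S → . ) , A], [S → . d ,], [S' → . S] }

First, augment the grammar with S' → S
I₀ = CLOSURE({ [S' → . S] }):
  [S' → . S] has the dot before S: add [S → . ) , A], [S → . d ,]
No further items can be added.

I₀ = { [S → . ) , A], [S → . d ,], [S' → . S] }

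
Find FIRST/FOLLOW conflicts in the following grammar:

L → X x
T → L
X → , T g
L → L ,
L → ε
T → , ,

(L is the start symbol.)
Yes. L → X x with FOLLOW(L) on { ',' }; L → L ',' with FOLLOW(L) on { ',' }

Nullable non-terminals: L, T.
FIRST sets used below: FIRST(X) = { ',' }, FIRST(L) = { ',', ε }

L: nullable alternative(s) L → ε; FOLLOW(L) = { $, ',', 'g' }
  L → X x: FIRST \ {ε} = { ',' } — overlaps FOLLOW(L) on { ',' }: CONFLICT
  L → L ,: FIRST \ {ε} = { ',' } — overlaps FOLLOW(L) on { ',' }: CONFLICT
  L → ε: FIRST \ {ε} = { } — this is the only nullable alternative, skip

T: nullable alternative(s) T → L; FOLLOW(T) = { 'g' }
  T → L: FIRST \ {ε} = { ',' } — this is the only nullable alternative, skip
  T → , ,: FIRST \ {ε} = { ',' } — disjoint from FOLLOW(T)

X has no nullable alternative, so no FIRST/FOLLOW check is needed there.

So the grammar has 2 FIRST/FOLLOW conflicts (marked CONFLICT above).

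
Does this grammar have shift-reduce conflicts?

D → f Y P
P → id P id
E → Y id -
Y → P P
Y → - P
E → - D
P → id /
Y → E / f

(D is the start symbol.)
No shift-reduce conflicts

A shift-reduce conflict occurs when an LR(0) state has both:
  - a complete (reduce) item [A → α .] (dot at the end), and
  - a shift item [B → β . c γ] (dot before a terminal).

Augment with D' → D and build the canonical LR(0) collection (I0 = CLOSURE({[D' → . D]}), then GOTO on every symbol after a dot until no new states appear). It has 19 states:
  I0: { [D → . f Y P], [D' → . D] }  — shift
  I1: { [D' → D .] }  — accept
  I2: { [D → f . Y P], [E → . - D], [E → . Y id -], [P → . id /], [P → . id P id], [Y → . - P], [Y → . E / f], [Y → . P P] }  — shift
  I3: { [D → . f Y P], [E → - . D], [P → . id /], [P → . id P id], [Y → - . P] }  — shift
  I4: { [Y → E . / f] }  — shift
  I5: { [P → . id /], [P → . id P id], [Y → P . P] }  — shift
  I6: { [D → f Y . P], [E → Y . id -], [P → . id /], [P → . id P id] }  — shift
  I7: { [P → . id /], [P → . id P id], [P → id . /], [P → id . P id] }  — shift
  I8: { [P → id / .] }  — reduce
  I9: { [P → id P . id] }  — shift
  I10: { [P → id P id .] }  — reduce
  I11: { [D → f Y P .] }  — reduce
  I12: { [E → Y id . -], [P → . id /], [P → . id P id], [P → id . /], [P → id . P id] }  — shift
  I13: { [E → Y id - .] }  — reduce
  I14: { [Y → P P .] }  — reduce
  I15: { [Y → E / . f] }  — shift
  I16: { [Y → E / f .] }  — reduce
  I17: { [E → - D .] }  — reduce
  I18: { [Y → - P .] }  — reduce

No state contains both a complete item and a shift item.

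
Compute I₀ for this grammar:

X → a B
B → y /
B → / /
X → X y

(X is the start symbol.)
{ [X → . X y], [X → . a B], [X' → . X] }

First, augment the grammar with X' → X
I₀ = CLOSURE({ [X' → . X] }):
  [X' → . X] has the dot before X: add [X → . a B], [X → . X y]
No further items can be added.

I₀ = { [X → . X y], [X → . a B], [X' → . X] }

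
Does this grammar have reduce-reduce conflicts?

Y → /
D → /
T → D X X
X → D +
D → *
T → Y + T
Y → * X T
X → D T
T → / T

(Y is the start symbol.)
Yes — I9: [D → / .] vs [Y → / .]

A reduce-reduce conflict occurs when an LR(0) state has two complete items [A → α .] and [B → β .] — both call for a reduction, and with no lookahead the parser cannot choose between them.

Augment with Y' → Y and build the canonical LR(0) collection (I0 = CLOSURE({[Y' → . Y]}), then GOTO on every symbol after a dot until no new states appear). It has 20 states:
  I0: { [Y → . * X T], [Y → . /], [Y' → . Y] }  — shift
  I1: { [D → . *], [D → . /], [X → . D +], [X → . D T], [Y → * . X T] }  — shift
  I2: { [Y → / .] }  — reduce
  I3: { [Y' → Y .] }  — accept
  I4: { [D → * .] }  — reduce
  I5: { [D → / .] }  — reduce
  I6: { [D → . *], [D → . /], [T → . / T], [T → . D X X], [T → . Y + T], [X → D . +], [X → D . T], [Y → . * X T], [Y → . /] }  — shift
  I7: { [D → . *], [D → . /], [T → . / T], [T → . D X X], [T → . Y + T], [Y → * X . T], [Y → . * X T], [Y → . /] }  — shift
  I8: { [D → * .], [D → . *], [D → . /], [X → . D +], [X → . D T], [Y → * . X T] }  — shift, reduce
  I9: { [D → . *], [D → . /], [D → / .], [T → . / T], [T → . D X X], [T → . Y + T], [T → / . T], [Y → . * X T], [Y → . /], [Y → / .] }  — shift, 2 reduces
  I10: { [D → . *], [D → . /], [T → D . X X], [X → . D +], [X → . D T] }  — shift
  I11: { [Y → * X T .] }  — reduce
  I12: { [T → Y . + T] }  — shift
  I13: { [D → . *], [D → . /], [T → . / T], [T → . D X X], [T → . Y + T], [T → Y + . T], [Y → . * X T], [Y → . /] }  — shift
  I14: { [T → Y + T .] }  — reduce
  I15: { [D → . *], [D → . /], [T → D X . X], [X → . D +], [X → . D T] }  — shift
  I16: { [T → D X X .] }  — reduce
  I17: { [T → / T .] }  — reduce
  I18: { [X → D + .] }  — reduce
  I19: { [X → D T .] }  — reduce

I9 contains complete items [D → / .], [Y → / .] — reduce-reduce conflict.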